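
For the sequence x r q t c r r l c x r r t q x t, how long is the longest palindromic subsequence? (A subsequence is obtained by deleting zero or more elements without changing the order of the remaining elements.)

One longest palindromic subsequence is xqtrrxrrtqx (positions 1,3,4,6,7,10,11,12,13,14,15); it reads the same forward and backward, and the interval DP gives dp[1][16] = 11.

11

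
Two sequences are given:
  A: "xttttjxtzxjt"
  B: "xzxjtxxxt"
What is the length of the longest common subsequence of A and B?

5

A longest common subsequence is xtxxt (length 5); the LCS DP confirms no longer common subsequence exists.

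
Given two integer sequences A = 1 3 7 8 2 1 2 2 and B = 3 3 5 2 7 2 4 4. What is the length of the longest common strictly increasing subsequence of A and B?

2

A longest common strictly increasing subsequence is 3, 7 (length 2); it appears in order in both A and B, and no longer such subsequence exists.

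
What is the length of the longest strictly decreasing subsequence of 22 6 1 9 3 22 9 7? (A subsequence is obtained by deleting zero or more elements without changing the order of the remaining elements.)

Scanning left to right, the best length ending at each element is: 22→1, 6→2, 1→3, 9→2, 3→3, 22→1, 9→2, 7→3.
So the longest decreasing subsequence has length 3, e.g. 22, 6, 1.

3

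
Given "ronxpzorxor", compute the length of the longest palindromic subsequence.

One longest palindromic subsequence is roxrxor (positions 1,2,4,8,9,10,11); it reads the same forward and backward, and the interval DP gives dp[1][11] = 7.

7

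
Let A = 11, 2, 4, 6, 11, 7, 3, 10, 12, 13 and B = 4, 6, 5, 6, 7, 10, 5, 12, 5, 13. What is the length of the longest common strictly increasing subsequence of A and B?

For each value that appears in both, track the longest common increasing run ending there.
The best achievable length is 6; one witness is 4, 6, 7, 10, 12, 13 (A-positions 3,4,6,8,9,10, B-positions 1,2,5,6,8,10).

6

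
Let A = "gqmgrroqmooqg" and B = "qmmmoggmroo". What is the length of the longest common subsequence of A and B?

Backtracking the LCS table gives one alignment: q (A2,B1) → m (A3,B4) → g (A4,B7) → r (A6,B9) → o (A10,B10) → o (A11,B11).
So the longest common subsequence has length 6.

6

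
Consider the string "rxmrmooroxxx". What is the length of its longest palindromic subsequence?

6

One longest palindromic subsequence is xroorx (positions 2,4,6,7,8,12); it reads the same forward and backward, and the interval DP gives dp[1][12] = 6.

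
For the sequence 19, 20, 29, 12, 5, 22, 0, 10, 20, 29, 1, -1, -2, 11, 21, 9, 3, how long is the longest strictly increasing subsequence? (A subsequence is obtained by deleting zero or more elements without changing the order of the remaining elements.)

4

Let dp[i] be the longest increasing subsequence ending at position i. Then dp = [1, 2, 3, 1, 1, 3, 1, 2, 3, 4, 2, 1, 1, 3, 4, 3, 3].
The maximum is 4; one witness is 19, 20, 22, 29 at positions 1,2,6,10.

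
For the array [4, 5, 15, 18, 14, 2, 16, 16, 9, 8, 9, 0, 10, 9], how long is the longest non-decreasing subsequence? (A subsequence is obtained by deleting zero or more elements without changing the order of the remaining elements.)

5

One longest non-decreasing subsequence is 4, 5, 15, 16, 16 (positions 1,2,3,7,8), of length 5; no longer one exists.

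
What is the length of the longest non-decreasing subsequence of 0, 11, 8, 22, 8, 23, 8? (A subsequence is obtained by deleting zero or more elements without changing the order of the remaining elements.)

4

Scanning left to right, the best length ending at each element is: 0→1, 11→2, 8→2, 22→3, 8→3, 23→4, 8→4.
So the longest non-decreasing subsequence has length 4, e.g. 0, 11, 22, 23.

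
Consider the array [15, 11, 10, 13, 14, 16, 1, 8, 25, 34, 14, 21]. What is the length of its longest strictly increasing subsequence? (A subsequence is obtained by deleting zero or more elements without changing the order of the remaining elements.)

Scanning left to right, the best length ending at each element is: 15→1, 11→1, 10→1, 13→2, 14→3, 16→4, 1→1, 8→2, 25→5, 34→6, 14→3, 21→5.
So the longest increasing subsequence has length 6, e.g. 11, 13, 14, 16, 25, 34.

6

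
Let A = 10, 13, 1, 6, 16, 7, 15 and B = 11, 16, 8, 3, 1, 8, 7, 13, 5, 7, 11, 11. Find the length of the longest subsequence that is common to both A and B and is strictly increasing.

2

For each value that appears in both, track the longest common increasing run ending there.
The best achievable length is 2; one witness is 1, 7 (A-positions 3,6, B-positions 5,7).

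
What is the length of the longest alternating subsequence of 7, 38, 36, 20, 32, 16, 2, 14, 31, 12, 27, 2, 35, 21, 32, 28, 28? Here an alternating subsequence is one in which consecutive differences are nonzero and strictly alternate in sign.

Track the best alternating length ending on an up-step vs a down-step at each position: up/down = 1/1, 2/1, 2/3, 2/3, 4/3, 2/5, 1/5, 6/5, 6/5, 6/7, 8/7, 1/9, 10/3, 10/11, 12/11, 12/13, 12/13.
The maximum over both is 13; one such subsequence is 7, 38, 20, 32, 2, 14, 12, 27, 2, 35, 21, 32, 28.

13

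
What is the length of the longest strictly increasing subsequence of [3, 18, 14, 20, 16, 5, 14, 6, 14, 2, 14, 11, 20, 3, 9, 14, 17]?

Let dp[i] be the longest increasing subsequence ending at position i. Then dp = [1, 2, 2, 3, 3, 2, 3, 3, 4, 1, 4, 4, 5, 2, 4, 5, 6].
The maximum is 6; one witness is 3, 5, 6, 11, 14, 17 at positions 1,6,8,12,16,17.

6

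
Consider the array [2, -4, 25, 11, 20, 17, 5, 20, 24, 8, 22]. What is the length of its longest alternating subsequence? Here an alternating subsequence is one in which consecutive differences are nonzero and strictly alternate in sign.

Track the best alternating length ending on an up-step vs a down-step at each position: up/down = 1/1, 1/2, 3/1, 3/4, 5/4, 5/6, 3/6, 7/4, 7/4, 7/8, 9/8.
The maximum over both is 9; one such subsequence is 2, -4, 25, 11, 20, 17, 20, 8, 22.

9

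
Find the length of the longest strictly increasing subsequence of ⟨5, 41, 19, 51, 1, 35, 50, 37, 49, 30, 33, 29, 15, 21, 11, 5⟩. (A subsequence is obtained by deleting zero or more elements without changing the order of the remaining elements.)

Scanning left to right, the best length ending at each element is: 5→1, 41→2, 19→2, 51→3, 1→1, 35→3, 50→4, 37→4, 49→5, 30→3, 33→4, 29→3, 15→2, 21→3, 11→2, 5→2.
So the longest increasing subsequence has length 5, e.g. 5, 19, 35, 37, 49.

5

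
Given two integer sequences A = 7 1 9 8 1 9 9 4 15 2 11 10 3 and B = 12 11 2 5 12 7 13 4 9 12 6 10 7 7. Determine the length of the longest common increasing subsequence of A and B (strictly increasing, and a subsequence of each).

3

For each value that appears in both, track the longest common increasing run ending there.
The best achievable length is 3; one witness is 7, 9, 10 (A-positions 1,3,12, B-positions 6,9,12).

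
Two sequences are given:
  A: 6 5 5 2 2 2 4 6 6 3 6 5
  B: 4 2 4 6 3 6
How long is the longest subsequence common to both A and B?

5

A longest common subsequence is 2, 4, 6, 3, 6 (length 5); the LCS DP confirms no longer common subsequence exists.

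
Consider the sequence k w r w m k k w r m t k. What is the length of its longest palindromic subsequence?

8

Using dp[i][j] = 2 + dp[i+1][j−1] if the ends match, else max(dp[i+1][j], dp[i][j−1]):
dp[1][12] = 8. A witness is krwkkwrk at positions 1,3,4,6,7,8,9,12.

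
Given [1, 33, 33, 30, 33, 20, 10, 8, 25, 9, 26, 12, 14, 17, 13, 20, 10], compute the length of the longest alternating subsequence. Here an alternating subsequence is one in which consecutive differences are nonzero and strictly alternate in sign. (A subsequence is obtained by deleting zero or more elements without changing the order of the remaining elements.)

13

Track the best alternating length ending on an up-step vs a down-step at each position: up/down = 1/1, 2/1, 2/1, 2/3, 4/1, 2/5, 2/5, 2/5, 6/5, 6/7, 8/5, 8/9, 10/9, 10/9, 10/11, 12/9, 8/13.
The maximum over both is 13; one such subsequence is 1, 33, 30, 33, 20, 25, 9, 26, 12, 14, 13, 20, 10.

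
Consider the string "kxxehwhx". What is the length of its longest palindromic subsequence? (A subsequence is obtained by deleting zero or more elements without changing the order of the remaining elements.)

5

One longest palindromic subsequence is xhwhx (positions 2,5,6,7,8); it reads the same forward and backward, and the interval DP gives dp[1][8] = 5.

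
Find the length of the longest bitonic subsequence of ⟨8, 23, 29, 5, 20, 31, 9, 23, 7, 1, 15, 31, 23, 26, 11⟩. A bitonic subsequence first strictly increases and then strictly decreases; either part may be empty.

7

One longest bitonic subsequence is 8, 23, 29, 20, 9, 7, 1 (positions 1,2,3,5,7,9,10): it rises to 29 then falls. Length 7 is optimal.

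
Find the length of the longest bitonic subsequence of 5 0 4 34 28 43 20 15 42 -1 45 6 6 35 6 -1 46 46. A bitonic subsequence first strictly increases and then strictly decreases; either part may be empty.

8

Let inc[i] be the LIS ending at i and dec[i] the longest strictly decreasing subsequence starting at i. inc = [1, 1, 2, 3, 3, 4, 3, 3, 4, 1, 5, 3, 3, 4, 3, 1, 6, 6], dec = [3, 2, 2, 6, 5, 5, 4, 3, 4, 1, 4, 2, 2, 3, 2, 1, 1, 1].
max_i inc[i]+dec[i]−1 = 8, with one witness 0, 4, 34, 28, 20, 15, 6, -1.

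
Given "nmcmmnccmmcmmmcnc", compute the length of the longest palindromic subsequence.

Using dp[i][j] = 2 + dp[i+1][j−1] if the ends match, else max(dp[i+1][j], dp[i][j−1]):
dp[1][17] = 12. A witness is ncmmcmmcmmcn at positions 1,3,4,5,8,9,10,11,13,14,15,16.

12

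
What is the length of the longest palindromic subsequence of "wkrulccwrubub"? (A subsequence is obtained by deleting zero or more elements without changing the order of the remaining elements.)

One longest palindromic subsequence is uccu (positions 4,6,7,12); it reads the same forward and backward, and the interval DP gives dp[1][13] = 4.

4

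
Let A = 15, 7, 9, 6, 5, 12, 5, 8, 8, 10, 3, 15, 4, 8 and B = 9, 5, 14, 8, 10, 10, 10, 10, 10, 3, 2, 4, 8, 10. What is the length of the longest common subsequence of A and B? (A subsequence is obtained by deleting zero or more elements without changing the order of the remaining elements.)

A longest common subsequence is 9, 5, 8, 10, 3, 4, 8 (length 7); the LCS DP confirms no longer common subsequence exists.

7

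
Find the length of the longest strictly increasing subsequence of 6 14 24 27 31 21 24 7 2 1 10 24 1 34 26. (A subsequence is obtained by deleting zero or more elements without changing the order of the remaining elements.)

6

Let dp[i] be the longest increasing subsequence ending at position i. Then dp = [1, 2, 3, 4, 5, 3, 4, 2, 1, 1, 3, 4, 1, 6, 5].
The maximum is 6; one witness is 6, 14, 24, 27, 31, 34 at positions 1,2,3,4,5,14.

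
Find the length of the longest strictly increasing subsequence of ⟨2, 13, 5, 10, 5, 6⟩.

3

Scanning left to right, the best length ending at each element is: 2→1, 13→2, 5→2, 10→3, 5→2, 6→3.
So the longest increasing subsequence has length 3, e.g. 2, 5, 10.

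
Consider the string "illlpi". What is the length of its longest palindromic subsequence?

5

One longest palindromic subsequence is illli (positions 1,2,3,4,6); it reads the same forward and backward, and the interval DP gives dp[1][6] = 5.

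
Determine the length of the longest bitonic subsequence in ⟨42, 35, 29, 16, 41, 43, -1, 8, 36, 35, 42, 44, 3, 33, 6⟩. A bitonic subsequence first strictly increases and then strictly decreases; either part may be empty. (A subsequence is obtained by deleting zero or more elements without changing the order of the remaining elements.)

7

One longest bitonic subsequence is 35, 41, 43, 36, 35, 33, 6 (positions 2,5,6,9,10,14,15): it rises to 43 then falls. Length 7 is optimal.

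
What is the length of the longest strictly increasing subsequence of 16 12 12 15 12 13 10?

2

One longest increasing subsequence is 12, 15 (positions 2,4), of length 2; no longer one exists.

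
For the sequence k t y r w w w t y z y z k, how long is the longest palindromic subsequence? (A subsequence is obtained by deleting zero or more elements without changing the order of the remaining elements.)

One longest palindromic subsequence is kywwwyk (positions 1,3,5,6,7,11,13); it reads the same forward and backward, and the interval DP gives dp[1][13] = 7.

7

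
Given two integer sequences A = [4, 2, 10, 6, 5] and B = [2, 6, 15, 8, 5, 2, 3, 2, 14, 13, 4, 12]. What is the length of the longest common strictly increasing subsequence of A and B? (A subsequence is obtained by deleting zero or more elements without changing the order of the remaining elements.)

For each value that appears in both, track the longest common increasing run ending there.
The best achievable length is 2; one witness is 2, 6 (A-positions 2,4, B-positions 1,2).

2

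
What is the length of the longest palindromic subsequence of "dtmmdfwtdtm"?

One longest palindromic subsequence is dtmmtd (positions 1,2,3,4,8,9); it reads the same forward and backward, and the interval DP gives dp[1][11] = 6.

6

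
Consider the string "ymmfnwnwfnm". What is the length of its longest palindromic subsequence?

7

One longest palindromic subsequence is mnwnwnm (positions 2,5,6,7,8,10,11); it reads the same forward and backward, and the interval DP gives dp[1][11] = 7.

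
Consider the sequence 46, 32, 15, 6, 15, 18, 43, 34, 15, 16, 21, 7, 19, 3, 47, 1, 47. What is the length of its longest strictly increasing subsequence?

5

Scanning left to right, the best length ending at each element is: 46→1, 32→1, 15→1, 6→1, 15→2, 18→3, 43→4, 34→4, 15→2, 16→3, 21→4, 7→2, 19→4, 3→1, 47→5, 1→1, 47→5.
So the longest increasing subsequence has length 5, e.g. 6, 15, 18, 43, 47.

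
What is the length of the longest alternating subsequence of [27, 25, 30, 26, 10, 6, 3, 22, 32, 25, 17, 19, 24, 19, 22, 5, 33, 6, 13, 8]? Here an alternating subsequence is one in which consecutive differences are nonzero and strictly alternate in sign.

14

Track the best alternating length ending on an up-step vs a down-step at each position: up/down = 1/1, 1/2, 3/1, 3/4, 1/4, 1/4, 1/4, 5/4, 5/1, 5/6, 5/6, 7/6, 7/6, 7/8, 9/8, 5/10, 11/1, 11/12, 13/12, 13/14.
The maximum over both is 14; one such subsequence is 27, 25, 30, 10, 22, 17, 24, 19, 22, 5, 33, 6, 13, 8.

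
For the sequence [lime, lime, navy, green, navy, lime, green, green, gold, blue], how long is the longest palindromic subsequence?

5

One longest palindromic subsequence is lime navy green navy lime (positions 2,3,4,5,6); it reads the same forward and backward, and the interval DP gives dp[1][10] = 5.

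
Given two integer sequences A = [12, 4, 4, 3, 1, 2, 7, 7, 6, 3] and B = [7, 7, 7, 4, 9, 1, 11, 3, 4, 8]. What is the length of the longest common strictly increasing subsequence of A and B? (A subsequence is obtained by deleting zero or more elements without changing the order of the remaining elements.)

2

A longest common strictly increasing subsequence is 1, 3 (length 2); it appears in order in both A and B, and no longer such subsequence exists.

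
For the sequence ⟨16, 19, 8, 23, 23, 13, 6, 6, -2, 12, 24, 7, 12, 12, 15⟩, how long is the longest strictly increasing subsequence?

Let dp[i] be the longest increasing subsequence ending at position i. Then dp = [1, 2, 1, 3, 3, 2, 1, 1, 1, 2, 4, 2, 3, 3, 4].
The maximum is 4; one witness is 16, 19, 23, 24 at positions 1,2,4,11.

4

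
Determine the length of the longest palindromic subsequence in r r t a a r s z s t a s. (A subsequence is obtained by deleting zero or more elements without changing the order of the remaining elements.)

5

Using dp[i][j] = 2 + dp[i+1][j−1] if the ends match, else max(dp[i+1][j], dp[i][j−1]):
dp[1][12] = 5. A witness is aszsa at positions 5,7,8,9,11.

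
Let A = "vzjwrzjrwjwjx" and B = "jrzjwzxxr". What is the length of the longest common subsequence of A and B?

A longest common subsequence is jrzjwx (length 6); the LCS DP confirms no longer common subsequence exists.

6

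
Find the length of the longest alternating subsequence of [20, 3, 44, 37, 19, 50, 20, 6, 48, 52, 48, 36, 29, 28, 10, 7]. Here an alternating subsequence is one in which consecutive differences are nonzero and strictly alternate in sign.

Track the best alternating length ending on an up-step vs a down-step at each position: up/down = 1/1, 1/2, 3/1, 3/4, 3/4, 5/1, 5/6, 3/6, 7/6, 7/1, 7/8, 7/8, 7/8, 7/8, 7/8, 7/8.
The maximum over both is 8; one such subsequence is 20, 3, 44, 37, 50, 20, 52, 48.

8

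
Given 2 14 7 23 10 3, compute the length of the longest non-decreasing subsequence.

3

Let dp[i] be the longest non-decreasing subsequence ending at position i. Then dp = [1, 2, 2, 3, 3, 2].
The maximum is 3; one witness is 2, 14, 23 at positions 1,2,4.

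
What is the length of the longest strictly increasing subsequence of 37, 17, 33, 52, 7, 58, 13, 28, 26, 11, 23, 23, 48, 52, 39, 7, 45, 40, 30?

Let dp[i] be the longest increasing subsequence ending at position i. Then dp = [1, 1, 2, 3, 1, 4, 2, 3, 3, 2, 3, 3, 4, 5, 4, 1, 5, 5, 4].
The maximum is 5; one witness is 7, 13, 28, 48, 52 at positions 5,7,8,13,14.

5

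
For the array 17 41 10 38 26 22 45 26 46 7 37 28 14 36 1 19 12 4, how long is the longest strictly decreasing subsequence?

7

Scanning left to right, the best length ending at each element is: 17→1, 41→1, 10→2, 38→2, 26→3, 22→4, 45→1, 26→3, 46→1, 7→5, 37→3, 28→4, 14→5, 36→4, 1→6, 19→5, 12→6, 4→7.
So the longest decreasing subsequence has length 7, e.g. 41, 38, 26, 22, 14, 12, 4.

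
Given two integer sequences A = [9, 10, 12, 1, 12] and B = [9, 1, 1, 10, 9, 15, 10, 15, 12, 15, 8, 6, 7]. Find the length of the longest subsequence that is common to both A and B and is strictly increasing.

A longest common strictly increasing subsequence is 9, 10, 12 (length 3); it appears in order in both A and B, and no longer such subsequence exists.

3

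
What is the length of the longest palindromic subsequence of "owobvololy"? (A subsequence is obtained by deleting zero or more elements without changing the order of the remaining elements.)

5

Using dp[i][j] = 2 + dp[i+1][j−1] if the ends match, else max(dp[i+1][j], dp[i][j−1]):
dp[1][10] = 5. A witness is oovoo at positions 1,3,5,6,8.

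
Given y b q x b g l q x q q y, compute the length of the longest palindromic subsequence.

One longest palindromic subsequence is yqqxqqy (positions 1,3,8,9,10,11,12); it reads the same forward and backward, and the interval DP gives dp[1][12] = 7.

7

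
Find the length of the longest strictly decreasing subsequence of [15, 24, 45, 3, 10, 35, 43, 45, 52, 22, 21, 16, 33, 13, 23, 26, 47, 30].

Let dp[i] be the longest decreasing subsequence ending at position i. Then dp = [1, 1, 1, 2, 2, 2, 2, 1, 1, 3, 4, 5, 3, 6, 4, 4, 2, 4].
The maximum is 6; one witness is 45, 35, 22, 21, 16, 13 at positions 3,6,10,11,12,14.

6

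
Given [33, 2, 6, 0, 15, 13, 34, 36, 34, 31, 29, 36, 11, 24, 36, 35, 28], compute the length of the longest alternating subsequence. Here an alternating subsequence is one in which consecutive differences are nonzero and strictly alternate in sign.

12

A longest alternating subsequence is 33, 2, 6, 0, 15, 13, 36, 34, 36, 11, 36, 35 (positions 1,2,3,4,5,6,8,9,12,13,15,16); its 11 consecutive differences strictly alternate in sign, and length 12 is optimal.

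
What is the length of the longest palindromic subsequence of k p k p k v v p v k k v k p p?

Using dp[i][j] = 2 + dp[i+1][j−1] if the ends match, else max(dp[i+1][j], dp[i][j−1]):
dp[1][15] = 11. A witness is ppkvvpvvkpp at positions 2,4,5,6,7,8,9,12,13,14,15.

11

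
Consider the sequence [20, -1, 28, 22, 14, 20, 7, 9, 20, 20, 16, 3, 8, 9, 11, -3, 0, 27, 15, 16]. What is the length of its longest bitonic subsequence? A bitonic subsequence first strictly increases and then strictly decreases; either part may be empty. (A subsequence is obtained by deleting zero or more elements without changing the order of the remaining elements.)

7

One longest bitonic subsequence is 20, 28, 22, 20, 16, 11, 0 (positions 1,3,4,10,11,15,17): it rises to 28 then falls. Length 7 is optimal.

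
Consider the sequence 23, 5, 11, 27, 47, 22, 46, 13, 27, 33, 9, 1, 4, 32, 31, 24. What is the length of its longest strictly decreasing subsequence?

Scanning left to right, the best length ending at each element is: 23→1, 5→2, 11→2, 27→1, 47→1, 22→2, 46→2, 13→3, 27→3, 33→3, 9→4, 1→5, 4→5, 32→4, 31→5, 24→6.
So the longest decreasing subsequence has length 6, e.g. 47, 46, 33, 32, 31, 24.

6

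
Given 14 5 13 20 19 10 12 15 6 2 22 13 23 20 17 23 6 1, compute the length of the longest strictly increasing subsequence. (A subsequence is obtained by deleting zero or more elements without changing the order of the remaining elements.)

6

Scanning left to right, the best length ending at each element is: 14→1, 5→1, 13→2, 20→3, 19→3, 10→2, 12→3, 15→4, 6→2, 2→1, 22→5, 13→4, 23→6, 20→5, 17→5, 23→6, 6→2, 1→1.
So the longest increasing subsequence has length 6, e.g. 5, 10, 12, 15, 22, 23.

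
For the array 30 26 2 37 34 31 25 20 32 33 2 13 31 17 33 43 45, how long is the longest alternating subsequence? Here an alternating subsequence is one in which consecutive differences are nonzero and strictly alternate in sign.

A longest alternating subsequence is 30, 26, 37, 31, 32, 2, 31, 17, 33 (positions 1,2,4,6,9,11,13,14,15); its 8 consecutive differences strictly alternate in sign, and length 9 is optimal.

9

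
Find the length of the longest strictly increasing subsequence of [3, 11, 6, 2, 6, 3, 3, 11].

Let dp[i] be the longest increasing subsequence ending at position i. Then dp = [1, 2, 2, 1, 2, 2, 2, 3].
The maximum is 3; one witness is 3, 6, 11 at positions 1,3,8.

3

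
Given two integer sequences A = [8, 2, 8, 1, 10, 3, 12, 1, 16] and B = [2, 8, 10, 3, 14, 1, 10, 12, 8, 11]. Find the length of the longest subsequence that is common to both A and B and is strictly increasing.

For each value that appears in both, track the longest common increasing run ending there.
The best achievable length is 4; one witness is 2, 8, 10, 12 (A-positions 2,3,5,7, B-positions 1,2,3,8).

4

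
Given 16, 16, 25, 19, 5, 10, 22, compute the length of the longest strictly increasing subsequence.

Scanning left to right, the best length ending at each element is: 16→1, 16→1, 25→2, 19→2, 5→1, 10→2, 22→3.
So the longest increasing subsequence has length 3, e.g. 16, 19, 22.

3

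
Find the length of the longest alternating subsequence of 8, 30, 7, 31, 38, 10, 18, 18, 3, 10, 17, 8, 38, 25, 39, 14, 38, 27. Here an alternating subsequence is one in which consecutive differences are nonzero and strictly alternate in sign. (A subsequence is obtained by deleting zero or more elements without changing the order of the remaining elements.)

15

A longest alternating subsequence is 8, 30, 7, 31, 10, 18, 3, 10, 8, 38, 25, 39, 14, 38, 27 (positions 1,2,3,4,6,7,9,10,12,13,14,15,16,17,18); its 14 consecutive differences strictly alternate in sign, and length 15 is optimal.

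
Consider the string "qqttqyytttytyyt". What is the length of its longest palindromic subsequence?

10

Using dp[i][j] = 2 + dp[i+1][j−1] if the ends match, else max(dp[i+1][j], dp[i][j−1]):
dp[1][15] = 10. A witness is tyyttttyyt at positions 3,6,7,8,9,10,12,13,14,15.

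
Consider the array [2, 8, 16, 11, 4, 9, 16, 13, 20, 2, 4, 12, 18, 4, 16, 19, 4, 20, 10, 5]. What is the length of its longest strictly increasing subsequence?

Scanning left to right, the best length ending at each element is: 2→1, 8→2, 16→3, 11→3, 4→2, 9→3, 16→4, 13→4, 20→5, 2→1, 4→2, 12→4, 18→5, 4→2, 16→5, 19→6, 4→2, 20→7, 10→4, 5→3.
So the longest increasing subsequence has length 7, e.g. 2, 8, 11, 16, 18, 19, 20.

7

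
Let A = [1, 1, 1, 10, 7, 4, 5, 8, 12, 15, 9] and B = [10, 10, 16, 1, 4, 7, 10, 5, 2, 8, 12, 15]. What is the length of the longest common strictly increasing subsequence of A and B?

6

A longest common strictly increasing subsequence is 1, 4, 5, 8, 12, 15 (length 6); it appears in order in both A and B, and no longer such subsequence exists.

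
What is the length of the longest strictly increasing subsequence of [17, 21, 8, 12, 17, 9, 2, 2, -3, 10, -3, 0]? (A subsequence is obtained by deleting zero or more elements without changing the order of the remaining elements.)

One longest increasing subsequence is 8, 12, 17 (positions 3,4,5), of length 3; no longer one exists.

3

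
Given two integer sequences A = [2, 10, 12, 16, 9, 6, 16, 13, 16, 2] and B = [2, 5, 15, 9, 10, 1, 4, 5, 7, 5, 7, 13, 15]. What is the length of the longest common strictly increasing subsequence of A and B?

3

For each value that appears in both, track the longest common increasing run ending there.
The best achievable length is 3; one witness is 2, 9, 13 (A-positions 1,5,8, B-positions 1,4,12).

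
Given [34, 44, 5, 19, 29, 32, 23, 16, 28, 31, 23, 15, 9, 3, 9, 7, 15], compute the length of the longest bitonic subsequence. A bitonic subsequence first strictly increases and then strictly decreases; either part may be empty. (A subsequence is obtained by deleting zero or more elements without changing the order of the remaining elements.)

9

One longest bitonic subsequence is 5, 19, 29, 32, 31, 23, 15, 9, 7 (positions 3,4,5,6,10,11,12,15,16): it rises to 32 then falls. Length 9 is optimal.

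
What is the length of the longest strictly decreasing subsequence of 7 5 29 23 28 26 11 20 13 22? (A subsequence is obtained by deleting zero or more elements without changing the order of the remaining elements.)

Scanning left to right, the best length ending at each element is: 7→1, 5→2, 29→1, 23→2, 28→2, 26→3, 11→4, 20→4, 13→5, 22→4.
So the longest decreasing subsequence has length 5, e.g. 29, 28, 26, 20, 13.

5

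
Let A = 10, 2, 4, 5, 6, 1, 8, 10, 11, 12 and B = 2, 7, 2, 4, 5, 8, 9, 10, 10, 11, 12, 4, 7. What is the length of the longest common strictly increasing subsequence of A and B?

7

A longest common strictly increasing subsequence is 2, 4, 5, 8, 10, 11, 12 (length 7); it appears in order in both A and B, and no longer such subsequence exists.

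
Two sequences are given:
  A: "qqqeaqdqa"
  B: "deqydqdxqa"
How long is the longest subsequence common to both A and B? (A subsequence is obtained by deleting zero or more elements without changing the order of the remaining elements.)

Backtracking the LCS table gives one alignment: q (A1,B3) → q (A6,B6) → d (A7,B7) → q (A8,B9) → a (A9,B10).
So the longest common subsequence has length 5.

5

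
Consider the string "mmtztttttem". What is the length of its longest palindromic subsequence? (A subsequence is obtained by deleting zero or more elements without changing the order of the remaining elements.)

8

Using dp[i][j] = 2 + dp[i+1][j−1] if the ends match, else max(dp[i+1][j], dp[i][j−1]):
dp[1][11] = 8. A witness is mttttttm at positions 1,3,5,6,7,8,9,11.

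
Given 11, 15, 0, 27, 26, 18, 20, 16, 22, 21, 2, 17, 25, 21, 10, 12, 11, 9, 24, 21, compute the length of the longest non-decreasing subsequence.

Let dp[i] be the longest non-decreasing subsequence ending at position i. Then dp = [1, 2, 1, 3, 3, 3, 4, 3, 5, 5, 2, 4, 6, 6, 3, 4, 4, 3, 7, 7].
The maximum is 7; one witness is 11, 15, 18, 20, 21, 21, 24 at positions 1,2,6,7,10,14,19.

7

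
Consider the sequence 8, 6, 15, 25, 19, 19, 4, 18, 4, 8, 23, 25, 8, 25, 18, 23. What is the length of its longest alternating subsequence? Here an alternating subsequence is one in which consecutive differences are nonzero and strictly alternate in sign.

A longest alternating subsequence is 8, 6, 15, 4, 18, 4, 23, 8, 25, 18, 23 (positions 1,2,3,7,8,9,11,13,14,15,16); its 10 consecutive differences strictly alternate in sign, and length 11 is optimal.

11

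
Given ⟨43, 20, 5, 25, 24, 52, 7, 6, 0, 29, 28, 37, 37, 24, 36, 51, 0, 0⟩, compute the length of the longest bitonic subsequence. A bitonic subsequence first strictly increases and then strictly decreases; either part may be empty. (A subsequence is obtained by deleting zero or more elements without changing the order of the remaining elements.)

One longest bitonic subsequence is 20, 25, 52, 29, 28, 24, 0 (positions 2,4,6,10,11,14,18): it rises to 52 then falls. Length 7 is optimal.

7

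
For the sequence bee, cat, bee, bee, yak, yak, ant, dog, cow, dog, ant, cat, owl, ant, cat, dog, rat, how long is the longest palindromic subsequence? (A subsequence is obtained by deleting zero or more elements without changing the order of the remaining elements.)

7

Using dp[i][j] = 2 + dp[i+1][j−1] if the ends match, else max(dp[i+1][j], dp[i][j−1]):
dp[1][17] = 7. A witness is cat ant dog cow dog ant cat at positions 2,7,8,9,10,14,15.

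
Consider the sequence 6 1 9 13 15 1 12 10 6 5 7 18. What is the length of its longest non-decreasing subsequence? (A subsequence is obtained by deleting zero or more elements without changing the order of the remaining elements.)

One longest non-decreasing subsequence is 6, 9, 13, 15, 18 (positions 1,3,4,5,12), of length 5; no longer one exists.

5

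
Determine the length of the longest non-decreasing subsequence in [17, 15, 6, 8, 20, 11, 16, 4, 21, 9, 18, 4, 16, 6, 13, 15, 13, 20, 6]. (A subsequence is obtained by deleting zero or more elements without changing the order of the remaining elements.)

6

Let dp[i] be the longest non-decreasing subsequence ending at position i. Then dp = [1, 1, 1, 2, 3, 3, 4, 1, 5, 3, 5, 2, 5, 3, 4, 5, 5, 6, 4].
The maximum is 6; one witness is 6, 8, 11, 16, 18, 20 at positions 3,4,6,7,11,18.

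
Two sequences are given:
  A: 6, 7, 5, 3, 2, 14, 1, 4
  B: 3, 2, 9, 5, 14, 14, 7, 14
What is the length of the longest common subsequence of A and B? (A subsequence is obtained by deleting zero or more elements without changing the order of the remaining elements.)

3

Backtracking the LCS table gives one alignment: 3 (A4,B1) → 2 (A5,B2) → 14 (A6,B8).
So the longest common subsequence has length 3.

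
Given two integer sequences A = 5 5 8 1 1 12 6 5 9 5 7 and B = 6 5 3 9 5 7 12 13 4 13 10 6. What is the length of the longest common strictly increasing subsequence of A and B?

A longest common strictly increasing subsequence is 6, 9 (length 2); it appears in order in both A and B, and no longer such subsequence exists.

2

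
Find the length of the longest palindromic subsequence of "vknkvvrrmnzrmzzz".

Using dp[i][j] = 2 + dp[i+1][j−1] if the ends match, else max(dp[i+1][j], dp[i][j−1]):
dp[1][16] = 5. A witness is vknkv at positions 1,2,3,4,6.

5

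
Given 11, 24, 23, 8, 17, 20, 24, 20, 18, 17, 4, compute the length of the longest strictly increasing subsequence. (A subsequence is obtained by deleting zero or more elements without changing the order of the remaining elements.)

4

Scanning left to right, the best length ending at each element is: 11→1, 24→2, 23→2, 8→1, 17→2, 20→3, 24→4, 20→3, 18→3, 17→2, 4→1.
So the longest increasing subsequence has length 4, e.g. 11, 17, 20, 24.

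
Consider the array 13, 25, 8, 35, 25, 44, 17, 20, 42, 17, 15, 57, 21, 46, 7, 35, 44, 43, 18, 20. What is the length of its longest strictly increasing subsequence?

6

One longest increasing subsequence is 13, 17, 20, 21, 35, 44 (positions 1,7,8,13,16,17), of length 6; no longer one exists.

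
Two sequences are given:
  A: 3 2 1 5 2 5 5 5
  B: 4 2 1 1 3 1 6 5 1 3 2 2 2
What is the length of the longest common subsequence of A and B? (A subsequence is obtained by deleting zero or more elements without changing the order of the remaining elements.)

A longest common subsequence is 3, 1, 5, 2 (length 4); the LCS DP confirms no longer common subsequence exists.

4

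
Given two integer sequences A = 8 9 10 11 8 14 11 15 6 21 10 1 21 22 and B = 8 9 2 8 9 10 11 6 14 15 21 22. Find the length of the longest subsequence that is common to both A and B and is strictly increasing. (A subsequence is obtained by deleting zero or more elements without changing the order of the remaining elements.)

A longest common strictly increasing subsequence is 8, 9, 10, 11, 14, 15, 21, 22 (length 8); it appears in order in both A and B, and no longer such subsequence exists.

8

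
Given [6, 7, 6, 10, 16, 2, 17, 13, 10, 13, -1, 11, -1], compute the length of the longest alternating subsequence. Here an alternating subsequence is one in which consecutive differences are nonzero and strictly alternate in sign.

Track the best alternating length ending on an up-step vs a down-step at each position: up/down = 1/1, 2/1, 1/3, 4/1, 4/1, 1/5, 6/1, 6/7, 6/7, 8/7, 1/9, 10/9, 1/11.
The maximum over both is 11; one such subsequence is 6, 7, 6, 10, 2, 17, 10, 13, -1, 11, -1.

11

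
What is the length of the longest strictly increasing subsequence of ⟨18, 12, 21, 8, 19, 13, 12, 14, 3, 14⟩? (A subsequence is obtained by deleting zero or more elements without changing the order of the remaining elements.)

Let dp[i] be the longest increasing subsequence ending at position i. Then dp = [1, 1, 2, 1, 2, 2, 2, 3, 1, 3].
The maximum is 3; one witness is 12, 13, 14 at positions 2,6,8.

3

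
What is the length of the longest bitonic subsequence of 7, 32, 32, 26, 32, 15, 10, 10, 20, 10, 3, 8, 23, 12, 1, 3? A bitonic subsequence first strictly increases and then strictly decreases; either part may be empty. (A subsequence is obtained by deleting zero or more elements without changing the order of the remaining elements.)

7

One longest bitonic subsequence is 7, 32, 26, 20, 10, 8, 3 (positions 1,2,4,9,10,12,16): it rises to 32 then falls. Length 7 is optimal.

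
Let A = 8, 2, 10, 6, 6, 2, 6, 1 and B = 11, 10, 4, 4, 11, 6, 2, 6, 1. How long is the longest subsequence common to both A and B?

A longest common subsequence is 10, 6, 2, 6, 1 (length 5); the LCS DP confirms no longer common subsequence exists.

5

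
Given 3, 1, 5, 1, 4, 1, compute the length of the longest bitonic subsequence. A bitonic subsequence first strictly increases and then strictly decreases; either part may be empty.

4

Let inc[i] be the LIS ending at i and dec[i] the longest strictly decreasing subsequence starting at i. inc = [1, 1, 2, 1, 2, 1], dec = [2, 1, 3, 1, 2, 1].
max_i inc[i]+dec[i]−1 = 4, with one witness 3, 5, 4, 1.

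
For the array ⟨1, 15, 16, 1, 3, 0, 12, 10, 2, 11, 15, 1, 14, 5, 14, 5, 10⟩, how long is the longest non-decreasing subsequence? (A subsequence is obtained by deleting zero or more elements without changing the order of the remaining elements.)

7

One longest non-decreasing subsequence is 1, 1, 3, 10, 11, 14, 14 (positions 1,4,5,8,10,13,15), of length 7; no longer one exists.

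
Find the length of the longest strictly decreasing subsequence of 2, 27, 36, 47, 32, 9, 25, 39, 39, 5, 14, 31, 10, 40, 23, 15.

5

One longest decreasing subsequence is 36, 32, 25, 14, 10 (positions 3,5,7,11,13), of length 5; no longer one exists.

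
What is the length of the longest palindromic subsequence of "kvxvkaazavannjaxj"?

Using dp[i][j] = 2 + dp[i+1][j−1] if the ends match, else max(dp[i+1][j], dp[i][j−1]):
dp[1][17] = 7. A witness is xaavaax at positions 3,6,9,10,11,15,16.

7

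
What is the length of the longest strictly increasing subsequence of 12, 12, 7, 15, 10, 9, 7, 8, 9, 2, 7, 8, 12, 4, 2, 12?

4

Scanning left to right, the best length ending at each element is: 12→1, 12→1, 7→1, 15→2, 10→2, 9→2, 7→1, 8→2, 9→3, 2→1, 7→2, 8→3, 12→4, 4→2, 2→1, 12→4.
So the longest increasing subsequence has length 4, e.g. 7, 8, 9, 12.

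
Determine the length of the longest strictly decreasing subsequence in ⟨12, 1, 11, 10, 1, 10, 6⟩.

4

One longest decreasing subsequence is 12, 11, 10, 1 (positions 1,3,4,5), of length 4; no longer one exists.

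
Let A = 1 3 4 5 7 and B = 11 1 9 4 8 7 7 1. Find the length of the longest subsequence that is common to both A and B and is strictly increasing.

3

For each value that appears in both, track the longest common increasing run ending there.
The best achievable length is 3; one witness is 1, 4, 7 (A-positions 1,3,5, B-positions 2,4,6).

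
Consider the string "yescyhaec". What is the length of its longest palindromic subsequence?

One longest palindromic subsequence is cec (positions 4,8,9); it reads the same forward and backward, and the interval DP gives dp[1][9] = 3.

3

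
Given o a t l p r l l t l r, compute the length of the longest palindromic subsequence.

5

One longest palindromic subsequence is rltlr (positions 6,7,9,10,11); it reads the same forward and backward, and the interval DP gives dp[1][11] = 5.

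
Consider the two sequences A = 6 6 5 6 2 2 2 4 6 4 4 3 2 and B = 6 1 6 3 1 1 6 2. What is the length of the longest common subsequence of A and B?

4

A longest common subsequence is 6, 6, 6, 2 (length 4); the LCS DP confirms no longer common subsequence exists.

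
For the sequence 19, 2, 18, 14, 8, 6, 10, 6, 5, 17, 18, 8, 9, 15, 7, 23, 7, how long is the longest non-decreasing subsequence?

One longest non-decreasing subsequence is 2, 6, 6, 8, 9, 15, 23 (positions 2,6,8,12,13,14,16), of length 7; no longer one exists.

7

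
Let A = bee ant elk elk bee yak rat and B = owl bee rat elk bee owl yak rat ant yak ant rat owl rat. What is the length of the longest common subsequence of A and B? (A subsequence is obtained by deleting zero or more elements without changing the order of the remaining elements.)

Backtracking the LCS table gives one alignment: bee (A1,B2) → elk (A4,B4) → bee (A5,B5) → yak (A6,B10) → rat (A7,B14).
So the longest common subsequence has length 5.

5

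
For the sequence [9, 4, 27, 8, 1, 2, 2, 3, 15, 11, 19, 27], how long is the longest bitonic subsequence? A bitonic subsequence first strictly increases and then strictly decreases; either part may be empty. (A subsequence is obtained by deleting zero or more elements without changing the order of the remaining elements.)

One longest bitonic subsequence is 1, 2, 3, 15, 19, 27 (positions 5,6,8,9,11,12): it rises to 27 then falls. Length 6 is optimal.

6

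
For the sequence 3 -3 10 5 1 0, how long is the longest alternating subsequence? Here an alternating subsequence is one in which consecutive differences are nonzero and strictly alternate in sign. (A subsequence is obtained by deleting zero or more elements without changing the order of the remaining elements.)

4

A longest alternating subsequence is 3, -3, 10, 5 (positions 1,2,3,4); its 3 consecutive differences strictly alternate in sign, and length 4 is optimal.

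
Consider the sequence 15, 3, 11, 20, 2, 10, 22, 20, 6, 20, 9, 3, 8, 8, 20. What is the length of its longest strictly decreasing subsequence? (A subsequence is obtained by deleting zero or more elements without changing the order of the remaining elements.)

Scanning left to right, the best length ending at each element is: 15→1, 3→2, 11→2, 20→1, 2→3, 10→3, 22→1, 20→2, 6→4, 20→2, 9→4, 3→5, 8→5, 8→5, 20→2.
So the longest decreasing subsequence has length 5, e.g. 15, 11, 10, 6, 3.

5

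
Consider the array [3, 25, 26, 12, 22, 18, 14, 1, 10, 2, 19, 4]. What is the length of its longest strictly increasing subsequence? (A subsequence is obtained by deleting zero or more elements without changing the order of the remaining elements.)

4

Let dp[i] be the longest increasing subsequence ending at position i. Then dp = [1, 2, 3, 2, 3, 3, 3, 1, 2, 2, 4, 3].
The maximum is 4; one witness is 3, 12, 18, 19 at positions 1,4,6,11.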